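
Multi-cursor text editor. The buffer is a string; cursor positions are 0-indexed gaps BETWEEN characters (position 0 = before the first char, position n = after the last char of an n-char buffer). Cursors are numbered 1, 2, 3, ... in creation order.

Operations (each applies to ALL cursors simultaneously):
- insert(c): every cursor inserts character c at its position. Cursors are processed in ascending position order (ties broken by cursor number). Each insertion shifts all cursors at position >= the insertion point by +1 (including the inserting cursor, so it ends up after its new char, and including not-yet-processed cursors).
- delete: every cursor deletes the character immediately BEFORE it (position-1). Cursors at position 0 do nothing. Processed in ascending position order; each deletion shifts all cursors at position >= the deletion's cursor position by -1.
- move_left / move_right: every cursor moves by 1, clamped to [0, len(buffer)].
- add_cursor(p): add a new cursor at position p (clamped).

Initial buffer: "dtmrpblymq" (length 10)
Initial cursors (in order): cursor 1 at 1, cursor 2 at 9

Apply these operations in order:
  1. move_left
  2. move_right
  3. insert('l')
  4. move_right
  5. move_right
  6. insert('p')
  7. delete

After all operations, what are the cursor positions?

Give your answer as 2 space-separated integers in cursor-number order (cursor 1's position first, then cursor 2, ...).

After op 1 (move_left): buffer="dtmrpblymq" (len 10), cursors c1@0 c2@8, authorship ..........
After op 2 (move_right): buffer="dtmrpblymq" (len 10), cursors c1@1 c2@9, authorship ..........
After op 3 (insert('l')): buffer="dltmrpblymlq" (len 12), cursors c1@2 c2@11, authorship .1........2.
After op 4 (move_right): buffer="dltmrpblymlq" (len 12), cursors c1@3 c2@12, authorship .1........2.
After op 5 (move_right): buffer="dltmrpblymlq" (len 12), cursors c1@4 c2@12, authorship .1........2.
After op 6 (insert('p')): buffer="dltmprpblymlqp" (len 14), cursors c1@5 c2@14, authorship .1..1......2.2
After op 7 (delete): buffer="dltmrpblymlq" (len 12), cursors c1@4 c2@12, authorship .1........2.

Answer: 4 12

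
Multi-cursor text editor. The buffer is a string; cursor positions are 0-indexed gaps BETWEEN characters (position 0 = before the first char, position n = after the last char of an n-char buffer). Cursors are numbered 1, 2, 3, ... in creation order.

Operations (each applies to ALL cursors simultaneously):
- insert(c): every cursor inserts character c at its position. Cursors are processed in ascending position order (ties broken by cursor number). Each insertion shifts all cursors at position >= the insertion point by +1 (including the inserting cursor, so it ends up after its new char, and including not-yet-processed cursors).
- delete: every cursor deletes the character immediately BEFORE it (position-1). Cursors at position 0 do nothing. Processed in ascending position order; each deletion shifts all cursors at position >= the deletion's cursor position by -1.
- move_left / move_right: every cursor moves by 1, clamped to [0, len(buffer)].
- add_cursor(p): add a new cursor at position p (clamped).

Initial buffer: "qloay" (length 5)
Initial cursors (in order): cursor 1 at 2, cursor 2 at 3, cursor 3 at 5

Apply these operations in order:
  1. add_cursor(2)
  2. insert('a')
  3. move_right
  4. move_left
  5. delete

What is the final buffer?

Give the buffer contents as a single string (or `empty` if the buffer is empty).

After op 1 (add_cursor(2)): buffer="qloay" (len 5), cursors c1@2 c4@2 c2@3 c3@5, authorship .....
After op 2 (insert('a')): buffer="qlaaoaaya" (len 9), cursors c1@4 c4@4 c2@6 c3@9, authorship ..14.2..3
After op 3 (move_right): buffer="qlaaoaaya" (len 9), cursors c1@5 c4@5 c2@7 c3@9, authorship ..14.2..3
After op 4 (move_left): buffer="qlaaoaaya" (len 9), cursors c1@4 c4@4 c2@6 c3@8, authorship ..14.2..3
After op 5 (delete): buffer="qloaa" (len 5), cursors c1@2 c4@2 c2@3 c3@4, authorship ....3

Answer: qloaa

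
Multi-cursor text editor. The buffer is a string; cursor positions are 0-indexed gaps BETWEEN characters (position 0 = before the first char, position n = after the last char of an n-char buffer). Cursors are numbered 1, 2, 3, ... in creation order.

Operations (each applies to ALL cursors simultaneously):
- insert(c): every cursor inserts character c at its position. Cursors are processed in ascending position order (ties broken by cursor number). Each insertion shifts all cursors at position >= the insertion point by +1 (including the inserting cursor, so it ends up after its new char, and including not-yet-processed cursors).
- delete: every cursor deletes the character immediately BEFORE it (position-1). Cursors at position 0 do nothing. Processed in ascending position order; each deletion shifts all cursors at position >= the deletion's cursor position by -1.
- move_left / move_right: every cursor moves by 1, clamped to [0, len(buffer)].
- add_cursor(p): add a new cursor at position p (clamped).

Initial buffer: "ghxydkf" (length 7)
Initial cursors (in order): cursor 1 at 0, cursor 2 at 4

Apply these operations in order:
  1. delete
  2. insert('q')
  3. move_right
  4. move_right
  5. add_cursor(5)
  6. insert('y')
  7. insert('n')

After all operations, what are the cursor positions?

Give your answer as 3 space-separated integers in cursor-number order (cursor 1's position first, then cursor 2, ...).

Answer: 5 13 9

Derivation:
After op 1 (delete): buffer="ghxdkf" (len 6), cursors c1@0 c2@3, authorship ......
After op 2 (insert('q')): buffer="qghxqdkf" (len 8), cursors c1@1 c2@5, authorship 1...2...
After op 3 (move_right): buffer="qghxqdkf" (len 8), cursors c1@2 c2@6, authorship 1...2...
After op 4 (move_right): buffer="qghxqdkf" (len 8), cursors c1@3 c2@7, authorship 1...2...
After op 5 (add_cursor(5)): buffer="qghxqdkf" (len 8), cursors c1@3 c3@5 c2@7, authorship 1...2...
After op 6 (insert('y')): buffer="qghyxqydkyf" (len 11), cursors c1@4 c3@7 c2@10, authorship 1..1.23..2.
After op 7 (insert('n')): buffer="qghynxqyndkynf" (len 14), cursors c1@5 c3@9 c2@13, authorship 1..11.233..22.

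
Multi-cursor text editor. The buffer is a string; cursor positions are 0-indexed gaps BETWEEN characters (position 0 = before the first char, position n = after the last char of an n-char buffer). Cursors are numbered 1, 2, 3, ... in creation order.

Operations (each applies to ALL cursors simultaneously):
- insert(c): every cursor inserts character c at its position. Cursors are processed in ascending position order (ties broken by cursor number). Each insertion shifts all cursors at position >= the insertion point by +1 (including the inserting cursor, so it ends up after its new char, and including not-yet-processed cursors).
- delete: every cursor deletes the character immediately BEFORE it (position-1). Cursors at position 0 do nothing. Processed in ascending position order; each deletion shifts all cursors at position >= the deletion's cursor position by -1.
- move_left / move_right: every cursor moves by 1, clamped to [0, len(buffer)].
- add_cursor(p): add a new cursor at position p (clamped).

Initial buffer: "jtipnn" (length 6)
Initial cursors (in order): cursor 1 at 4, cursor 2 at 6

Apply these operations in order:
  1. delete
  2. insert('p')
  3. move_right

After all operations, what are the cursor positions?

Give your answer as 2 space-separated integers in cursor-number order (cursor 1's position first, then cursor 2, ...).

Answer: 5 6

Derivation:
After op 1 (delete): buffer="jtin" (len 4), cursors c1@3 c2@4, authorship ....
After op 2 (insert('p')): buffer="jtipnp" (len 6), cursors c1@4 c2@6, authorship ...1.2
After op 3 (move_right): buffer="jtipnp" (len 6), cursors c1@5 c2@6, authorship ...1.2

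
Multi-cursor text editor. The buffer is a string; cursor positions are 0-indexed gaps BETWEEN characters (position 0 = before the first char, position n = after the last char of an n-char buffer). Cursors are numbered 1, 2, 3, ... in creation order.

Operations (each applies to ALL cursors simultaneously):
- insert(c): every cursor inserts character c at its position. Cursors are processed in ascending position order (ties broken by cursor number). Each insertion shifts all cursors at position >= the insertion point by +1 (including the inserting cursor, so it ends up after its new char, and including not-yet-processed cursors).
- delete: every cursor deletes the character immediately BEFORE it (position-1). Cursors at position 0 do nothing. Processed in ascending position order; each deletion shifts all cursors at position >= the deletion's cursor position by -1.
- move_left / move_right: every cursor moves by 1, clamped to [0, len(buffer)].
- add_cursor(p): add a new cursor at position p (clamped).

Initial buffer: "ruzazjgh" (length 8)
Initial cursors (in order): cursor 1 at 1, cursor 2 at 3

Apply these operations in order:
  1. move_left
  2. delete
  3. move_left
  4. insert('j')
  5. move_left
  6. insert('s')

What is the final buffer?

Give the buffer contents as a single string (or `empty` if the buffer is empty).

After op 1 (move_left): buffer="ruzazjgh" (len 8), cursors c1@0 c2@2, authorship ........
After op 2 (delete): buffer="rzazjgh" (len 7), cursors c1@0 c2@1, authorship .......
After op 3 (move_left): buffer="rzazjgh" (len 7), cursors c1@0 c2@0, authorship .......
After op 4 (insert('j')): buffer="jjrzazjgh" (len 9), cursors c1@2 c2@2, authorship 12.......
After op 5 (move_left): buffer="jjrzazjgh" (len 9), cursors c1@1 c2@1, authorship 12.......
After op 6 (insert('s')): buffer="jssjrzazjgh" (len 11), cursors c1@3 c2@3, authorship 1122.......

Answer: jssjrzazjgh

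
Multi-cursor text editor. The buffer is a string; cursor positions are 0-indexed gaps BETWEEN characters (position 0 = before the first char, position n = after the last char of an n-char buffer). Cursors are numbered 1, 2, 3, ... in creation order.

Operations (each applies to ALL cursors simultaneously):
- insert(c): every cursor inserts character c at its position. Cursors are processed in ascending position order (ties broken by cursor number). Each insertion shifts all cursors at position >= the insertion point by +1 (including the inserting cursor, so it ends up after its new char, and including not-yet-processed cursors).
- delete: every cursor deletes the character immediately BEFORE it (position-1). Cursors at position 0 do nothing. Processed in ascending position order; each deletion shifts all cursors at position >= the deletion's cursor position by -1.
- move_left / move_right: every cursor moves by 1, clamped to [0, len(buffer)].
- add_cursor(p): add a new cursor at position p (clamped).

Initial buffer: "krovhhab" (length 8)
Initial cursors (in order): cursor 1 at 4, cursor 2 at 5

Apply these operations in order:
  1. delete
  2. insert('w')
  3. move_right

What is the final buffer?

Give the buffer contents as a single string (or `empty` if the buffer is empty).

After op 1 (delete): buffer="krohab" (len 6), cursors c1@3 c2@3, authorship ......
After op 2 (insert('w')): buffer="krowwhab" (len 8), cursors c1@5 c2@5, authorship ...12...
After op 3 (move_right): buffer="krowwhab" (len 8), cursors c1@6 c2@6, authorship ...12...

Answer: krowwhab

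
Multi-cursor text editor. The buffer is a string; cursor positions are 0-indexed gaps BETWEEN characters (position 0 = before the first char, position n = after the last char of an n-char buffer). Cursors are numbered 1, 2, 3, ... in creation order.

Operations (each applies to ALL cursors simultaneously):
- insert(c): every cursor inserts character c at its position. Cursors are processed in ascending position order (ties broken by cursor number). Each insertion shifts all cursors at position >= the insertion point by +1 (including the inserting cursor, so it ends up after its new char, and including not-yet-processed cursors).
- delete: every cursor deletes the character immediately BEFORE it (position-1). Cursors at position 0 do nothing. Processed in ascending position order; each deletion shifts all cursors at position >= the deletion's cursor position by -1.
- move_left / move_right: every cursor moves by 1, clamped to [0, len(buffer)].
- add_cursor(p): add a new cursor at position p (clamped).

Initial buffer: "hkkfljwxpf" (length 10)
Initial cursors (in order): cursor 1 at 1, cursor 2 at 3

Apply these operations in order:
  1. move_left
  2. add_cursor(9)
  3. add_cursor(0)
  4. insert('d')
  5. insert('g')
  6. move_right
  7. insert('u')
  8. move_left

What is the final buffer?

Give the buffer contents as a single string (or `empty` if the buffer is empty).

Answer: ddgghuukdgkufljwxpdgfu

Derivation:
After op 1 (move_left): buffer="hkkfljwxpf" (len 10), cursors c1@0 c2@2, authorship ..........
After op 2 (add_cursor(9)): buffer="hkkfljwxpf" (len 10), cursors c1@0 c2@2 c3@9, authorship ..........
After op 3 (add_cursor(0)): buffer="hkkfljwxpf" (len 10), cursors c1@0 c4@0 c2@2 c3@9, authorship ..........
After op 4 (insert('d')): buffer="ddhkdkfljwxpdf" (len 14), cursors c1@2 c4@2 c2@5 c3@13, authorship 14..2.......3.
After op 5 (insert('g')): buffer="ddgghkdgkfljwxpdgf" (len 18), cursors c1@4 c4@4 c2@8 c3@17, authorship 1414..22.......33.
After op 6 (move_right): buffer="ddgghkdgkfljwxpdgf" (len 18), cursors c1@5 c4@5 c2@9 c3@18, authorship 1414..22.......33.
After op 7 (insert('u')): buffer="ddgghuukdgkufljwxpdgfu" (len 22), cursors c1@7 c4@7 c2@12 c3@22, authorship 1414.14.22.2......33.3
After op 8 (move_left): buffer="ddgghuukdgkufljwxpdgfu" (len 22), cursors c1@6 c4@6 c2@11 c3@21, authorship 1414.14.22.2......33.3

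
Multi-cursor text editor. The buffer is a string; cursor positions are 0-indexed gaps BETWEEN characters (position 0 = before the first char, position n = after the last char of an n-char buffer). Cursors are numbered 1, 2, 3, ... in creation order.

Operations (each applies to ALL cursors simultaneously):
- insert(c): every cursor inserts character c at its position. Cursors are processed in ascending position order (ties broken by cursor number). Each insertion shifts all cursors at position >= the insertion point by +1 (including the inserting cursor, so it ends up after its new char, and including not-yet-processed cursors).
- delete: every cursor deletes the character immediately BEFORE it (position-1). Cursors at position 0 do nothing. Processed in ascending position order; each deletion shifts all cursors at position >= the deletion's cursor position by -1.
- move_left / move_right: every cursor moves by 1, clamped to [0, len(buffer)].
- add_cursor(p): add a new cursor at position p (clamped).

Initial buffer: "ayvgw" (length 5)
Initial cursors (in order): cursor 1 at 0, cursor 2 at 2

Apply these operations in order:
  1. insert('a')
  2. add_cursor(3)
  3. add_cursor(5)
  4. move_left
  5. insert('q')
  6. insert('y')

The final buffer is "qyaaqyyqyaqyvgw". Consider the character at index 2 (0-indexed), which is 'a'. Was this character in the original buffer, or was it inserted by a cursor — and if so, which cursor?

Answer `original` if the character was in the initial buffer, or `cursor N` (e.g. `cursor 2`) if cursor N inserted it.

Answer: cursor 1

Derivation:
After op 1 (insert('a')): buffer="aayavgw" (len 7), cursors c1@1 c2@4, authorship 1..2...
After op 2 (add_cursor(3)): buffer="aayavgw" (len 7), cursors c1@1 c3@3 c2@4, authorship 1..2...
After op 3 (add_cursor(5)): buffer="aayavgw" (len 7), cursors c1@1 c3@3 c2@4 c4@5, authorship 1..2...
After op 4 (move_left): buffer="aayavgw" (len 7), cursors c1@0 c3@2 c2@3 c4@4, authorship 1..2...
After op 5 (insert('q')): buffer="qaaqyqaqvgw" (len 11), cursors c1@1 c3@4 c2@6 c4@8, authorship 11.3.224...
After op 6 (insert('y')): buffer="qyaaqyyqyaqyvgw" (len 15), cursors c1@2 c3@6 c2@9 c4@12, authorship 111.33.22244...
Authorship (.=original, N=cursor N): 1 1 1 . 3 3 . 2 2 2 4 4 . . .
Index 2: author = 1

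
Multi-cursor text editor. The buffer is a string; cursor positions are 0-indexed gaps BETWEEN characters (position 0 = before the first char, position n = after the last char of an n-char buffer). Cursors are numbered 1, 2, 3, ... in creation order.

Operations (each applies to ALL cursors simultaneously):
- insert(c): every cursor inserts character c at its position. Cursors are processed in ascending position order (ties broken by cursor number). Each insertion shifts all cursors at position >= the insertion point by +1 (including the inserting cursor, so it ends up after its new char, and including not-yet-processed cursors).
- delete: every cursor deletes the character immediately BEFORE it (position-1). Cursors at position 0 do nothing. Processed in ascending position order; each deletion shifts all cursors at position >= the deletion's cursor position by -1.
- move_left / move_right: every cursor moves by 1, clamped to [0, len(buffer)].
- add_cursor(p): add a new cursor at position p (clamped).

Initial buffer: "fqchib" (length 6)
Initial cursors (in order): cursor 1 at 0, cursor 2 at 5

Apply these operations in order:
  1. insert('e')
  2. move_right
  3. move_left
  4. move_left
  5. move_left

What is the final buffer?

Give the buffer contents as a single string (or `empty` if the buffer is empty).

After op 1 (insert('e')): buffer="efqchieb" (len 8), cursors c1@1 c2@7, authorship 1.....2.
After op 2 (move_right): buffer="efqchieb" (len 8), cursors c1@2 c2@8, authorship 1.....2.
After op 3 (move_left): buffer="efqchieb" (len 8), cursors c1@1 c2@7, authorship 1.....2.
After op 4 (move_left): buffer="efqchieb" (len 8), cursors c1@0 c2@6, authorship 1.....2.
After op 5 (move_left): buffer="efqchieb" (len 8), cursors c1@0 c2@5, authorship 1.....2.

Answer: efqchieb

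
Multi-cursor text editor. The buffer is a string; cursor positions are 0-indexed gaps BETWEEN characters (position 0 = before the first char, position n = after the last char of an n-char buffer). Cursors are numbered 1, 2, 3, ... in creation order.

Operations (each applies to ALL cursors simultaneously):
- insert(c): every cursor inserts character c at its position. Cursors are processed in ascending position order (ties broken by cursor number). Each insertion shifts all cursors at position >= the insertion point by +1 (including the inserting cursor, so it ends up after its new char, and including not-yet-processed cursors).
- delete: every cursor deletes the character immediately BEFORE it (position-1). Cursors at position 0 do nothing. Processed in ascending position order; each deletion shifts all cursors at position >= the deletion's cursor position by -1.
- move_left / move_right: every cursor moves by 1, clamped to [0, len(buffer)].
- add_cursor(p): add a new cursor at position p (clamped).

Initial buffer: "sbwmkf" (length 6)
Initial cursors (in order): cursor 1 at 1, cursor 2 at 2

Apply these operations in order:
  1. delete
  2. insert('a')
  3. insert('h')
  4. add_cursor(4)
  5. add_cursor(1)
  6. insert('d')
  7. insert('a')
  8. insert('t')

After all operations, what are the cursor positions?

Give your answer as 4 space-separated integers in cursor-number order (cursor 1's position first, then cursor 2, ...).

After op 1 (delete): buffer="wmkf" (len 4), cursors c1@0 c2@0, authorship ....
After op 2 (insert('a')): buffer="aawmkf" (len 6), cursors c1@2 c2@2, authorship 12....
After op 3 (insert('h')): buffer="aahhwmkf" (len 8), cursors c1@4 c2@4, authorship 1212....
After op 4 (add_cursor(4)): buffer="aahhwmkf" (len 8), cursors c1@4 c2@4 c3@4, authorship 1212....
After op 5 (add_cursor(1)): buffer="aahhwmkf" (len 8), cursors c4@1 c1@4 c2@4 c3@4, authorship 1212....
After op 6 (insert('d')): buffer="adahhdddwmkf" (len 12), cursors c4@2 c1@8 c2@8 c3@8, authorship 14212123....
After op 7 (insert('a')): buffer="adaahhdddaaawmkf" (len 16), cursors c4@3 c1@12 c2@12 c3@12, authorship 144212123123....
After op 8 (insert('t')): buffer="adatahhdddaaatttwmkf" (len 20), cursors c4@4 c1@16 c2@16 c3@16, authorship 1444212123123123....

Answer: 16 16 16 4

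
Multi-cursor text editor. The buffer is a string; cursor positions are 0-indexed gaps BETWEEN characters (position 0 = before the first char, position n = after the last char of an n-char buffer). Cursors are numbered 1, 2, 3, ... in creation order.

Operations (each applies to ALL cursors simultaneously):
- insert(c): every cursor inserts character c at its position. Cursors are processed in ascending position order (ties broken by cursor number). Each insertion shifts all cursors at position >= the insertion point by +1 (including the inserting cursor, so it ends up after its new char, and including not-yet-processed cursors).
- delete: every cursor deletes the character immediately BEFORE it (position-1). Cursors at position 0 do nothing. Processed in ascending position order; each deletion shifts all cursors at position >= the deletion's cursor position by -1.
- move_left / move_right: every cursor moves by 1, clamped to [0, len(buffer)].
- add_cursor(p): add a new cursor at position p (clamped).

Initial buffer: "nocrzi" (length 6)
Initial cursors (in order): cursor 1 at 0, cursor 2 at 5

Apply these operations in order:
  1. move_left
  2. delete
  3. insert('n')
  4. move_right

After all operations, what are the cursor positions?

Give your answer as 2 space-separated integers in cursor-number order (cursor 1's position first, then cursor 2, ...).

Answer: 2 6

Derivation:
After op 1 (move_left): buffer="nocrzi" (len 6), cursors c1@0 c2@4, authorship ......
After op 2 (delete): buffer="noczi" (len 5), cursors c1@0 c2@3, authorship .....
After op 3 (insert('n')): buffer="nnocnzi" (len 7), cursors c1@1 c2@5, authorship 1...2..
After op 4 (move_right): buffer="nnocnzi" (len 7), cursors c1@2 c2@6, authorship 1...2..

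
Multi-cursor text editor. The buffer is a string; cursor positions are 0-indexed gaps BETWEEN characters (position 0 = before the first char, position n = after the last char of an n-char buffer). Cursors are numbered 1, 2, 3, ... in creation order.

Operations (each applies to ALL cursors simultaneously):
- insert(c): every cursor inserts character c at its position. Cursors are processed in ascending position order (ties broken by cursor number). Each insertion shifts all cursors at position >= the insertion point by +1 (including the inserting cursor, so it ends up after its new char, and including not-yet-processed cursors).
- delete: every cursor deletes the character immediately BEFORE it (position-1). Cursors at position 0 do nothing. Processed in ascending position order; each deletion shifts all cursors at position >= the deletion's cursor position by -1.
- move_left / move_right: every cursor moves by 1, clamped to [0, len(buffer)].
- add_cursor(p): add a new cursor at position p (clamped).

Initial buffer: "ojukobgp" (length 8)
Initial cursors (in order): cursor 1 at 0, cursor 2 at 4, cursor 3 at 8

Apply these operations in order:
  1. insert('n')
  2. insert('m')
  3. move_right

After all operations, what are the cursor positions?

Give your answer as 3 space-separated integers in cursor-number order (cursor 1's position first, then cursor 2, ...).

Answer: 3 9 14

Derivation:
After op 1 (insert('n')): buffer="nojuknobgpn" (len 11), cursors c1@1 c2@6 c3@11, authorship 1....2....3
After op 2 (insert('m')): buffer="nmojuknmobgpnm" (len 14), cursors c1@2 c2@8 c3@14, authorship 11....22....33
After op 3 (move_right): buffer="nmojuknmobgpnm" (len 14), cursors c1@3 c2@9 c3@14, authorship 11....22....33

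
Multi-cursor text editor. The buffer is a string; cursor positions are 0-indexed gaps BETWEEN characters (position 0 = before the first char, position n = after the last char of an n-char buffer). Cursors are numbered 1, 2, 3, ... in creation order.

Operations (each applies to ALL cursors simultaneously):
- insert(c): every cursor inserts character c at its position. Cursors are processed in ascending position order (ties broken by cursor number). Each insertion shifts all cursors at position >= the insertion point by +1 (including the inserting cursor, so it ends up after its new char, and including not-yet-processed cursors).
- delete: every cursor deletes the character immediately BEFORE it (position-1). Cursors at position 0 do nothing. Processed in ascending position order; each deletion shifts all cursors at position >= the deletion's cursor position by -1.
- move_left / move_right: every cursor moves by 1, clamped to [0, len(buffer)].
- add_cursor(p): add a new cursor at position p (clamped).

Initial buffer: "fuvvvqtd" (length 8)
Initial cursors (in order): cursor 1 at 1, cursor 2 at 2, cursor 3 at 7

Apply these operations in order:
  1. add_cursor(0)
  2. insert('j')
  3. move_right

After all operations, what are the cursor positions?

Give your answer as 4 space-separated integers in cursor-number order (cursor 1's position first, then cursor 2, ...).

Answer: 4 6 12 2

Derivation:
After op 1 (add_cursor(0)): buffer="fuvvvqtd" (len 8), cursors c4@0 c1@1 c2@2 c3@7, authorship ........
After op 2 (insert('j')): buffer="jfjujvvvqtjd" (len 12), cursors c4@1 c1@3 c2@5 c3@11, authorship 4.1.2.....3.
After op 3 (move_right): buffer="jfjujvvvqtjd" (len 12), cursors c4@2 c1@4 c2@6 c3@12, authorship 4.1.2.....3.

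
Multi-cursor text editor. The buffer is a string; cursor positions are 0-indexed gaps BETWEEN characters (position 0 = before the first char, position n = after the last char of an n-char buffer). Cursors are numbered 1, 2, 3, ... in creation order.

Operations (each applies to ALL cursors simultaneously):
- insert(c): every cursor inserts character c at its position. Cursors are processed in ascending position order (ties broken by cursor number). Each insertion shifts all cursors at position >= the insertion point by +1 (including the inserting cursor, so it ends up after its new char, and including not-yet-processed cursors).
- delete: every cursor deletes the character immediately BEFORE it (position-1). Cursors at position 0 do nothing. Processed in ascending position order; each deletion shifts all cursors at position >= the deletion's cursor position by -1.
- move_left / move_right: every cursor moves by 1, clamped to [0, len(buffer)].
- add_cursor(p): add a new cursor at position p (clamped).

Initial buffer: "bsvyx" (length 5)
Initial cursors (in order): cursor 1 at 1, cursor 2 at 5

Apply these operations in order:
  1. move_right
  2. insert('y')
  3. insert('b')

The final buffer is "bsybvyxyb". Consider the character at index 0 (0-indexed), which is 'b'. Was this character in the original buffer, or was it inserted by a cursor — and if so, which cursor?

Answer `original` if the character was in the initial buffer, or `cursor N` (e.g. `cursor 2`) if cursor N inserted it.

After op 1 (move_right): buffer="bsvyx" (len 5), cursors c1@2 c2@5, authorship .....
After op 2 (insert('y')): buffer="bsyvyxy" (len 7), cursors c1@3 c2@7, authorship ..1...2
After op 3 (insert('b')): buffer="bsybvyxyb" (len 9), cursors c1@4 c2@9, authorship ..11...22
Authorship (.=original, N=cursor N): . . 1 1 . . . 2 2
Index 0: author = original

Answer: original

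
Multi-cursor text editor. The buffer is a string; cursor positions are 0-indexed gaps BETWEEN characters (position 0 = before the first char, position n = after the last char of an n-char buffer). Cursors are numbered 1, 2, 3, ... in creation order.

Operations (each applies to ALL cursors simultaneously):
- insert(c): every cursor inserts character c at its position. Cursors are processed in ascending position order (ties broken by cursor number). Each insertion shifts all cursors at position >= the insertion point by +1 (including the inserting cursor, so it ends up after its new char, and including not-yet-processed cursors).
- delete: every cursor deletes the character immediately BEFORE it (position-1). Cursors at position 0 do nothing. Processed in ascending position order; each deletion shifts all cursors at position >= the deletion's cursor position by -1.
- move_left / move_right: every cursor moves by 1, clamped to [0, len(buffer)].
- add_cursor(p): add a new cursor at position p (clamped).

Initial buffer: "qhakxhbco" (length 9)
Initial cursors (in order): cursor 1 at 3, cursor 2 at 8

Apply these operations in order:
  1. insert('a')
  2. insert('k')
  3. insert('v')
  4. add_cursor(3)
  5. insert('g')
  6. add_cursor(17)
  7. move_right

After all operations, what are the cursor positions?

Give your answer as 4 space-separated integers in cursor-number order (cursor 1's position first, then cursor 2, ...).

After op 1 (insert('a')): buffer="qhaakxhbcao" (len 11), cursors c1@4 c2@10, authorship ...1.....2.
After op 2 (insert('k')): buffer="qhaakkxhbcako" (len 13), cursors c1@5 c2@12, authorship ...11.....22.
After op 3 (insert('v')): buffer="qhaakvkxhbcakvo" (len 15), cursors c1@6 c2@14, authorship ...111.....222.
After op 4 (add_cursor(3)): buffer="qhaakvkxhbcakvo" (len 15), cursors c3@3 c1@6 c2@14, authorship ...111.....222.
After op 5 (insert('g')): buffer="qhagakvgkxhbcakvgo" (len 18), cursors c3@4 c1@8 c2@17, authorship ...31111.....2222.
After op 6 (add_cursor(17)): buffer="qhagakvgkxhbcakvgo" (len 18), cursors c3@4 c1@8 c2@17 c4@17, authorship ...31111.....2222.
After op 7 (move_right): buffer="qhagakvgkxhbcakvgo" (len 18), cursors c3@5 c1@9 c2@18 c4@18, authorship ...31111.....2222.

Answer: 9 18 5 18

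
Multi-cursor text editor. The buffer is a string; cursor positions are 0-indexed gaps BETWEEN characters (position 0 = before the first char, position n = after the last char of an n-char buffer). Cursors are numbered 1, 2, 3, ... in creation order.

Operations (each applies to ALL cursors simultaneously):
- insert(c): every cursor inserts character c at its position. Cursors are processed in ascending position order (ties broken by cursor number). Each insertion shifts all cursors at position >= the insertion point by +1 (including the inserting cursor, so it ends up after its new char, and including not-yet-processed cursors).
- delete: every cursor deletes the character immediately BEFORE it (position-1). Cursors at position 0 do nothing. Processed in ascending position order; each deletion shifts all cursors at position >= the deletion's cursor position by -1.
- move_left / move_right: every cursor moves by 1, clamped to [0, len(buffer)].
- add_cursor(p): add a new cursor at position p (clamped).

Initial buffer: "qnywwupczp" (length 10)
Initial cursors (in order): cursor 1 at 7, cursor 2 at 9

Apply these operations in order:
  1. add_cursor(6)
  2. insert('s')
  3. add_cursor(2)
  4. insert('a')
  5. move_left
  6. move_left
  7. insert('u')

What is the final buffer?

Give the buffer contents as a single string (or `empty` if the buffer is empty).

Answer: qunaywwuusapusaczusap

Derivation:
After op 1 (add_cursor(6)): buffer="qnywwupczp" (len 10), cursors c3@6 c1@7 c2@9, authorship ..........
After op 2 (insert('s')): buffer="qnywwuspsczsp" (len 13), cursors c3@7 c1@9 c2@12, authorship ......3.1..2.
After op 3 (add_cursor(2)): buffer="qnywwuspsczsp" (len 13), cursors c4@2 c3@7 c1@9 c2@12, authorship ......3.1..2.
After op 4 (insert('a')): buffer="qnaywwusapsaczsap" (len 17), cursors c4@3 c3@9 c1@12 c2@16, authorship ..4....33.11..22.
After op 5 (move_left): buffer="qnaywwusapsaczsap" (len 17), cursors c4@2 c3@8 c1@11 c2@15, authorship ..4....33.11..22.
After op 6 (move_left): buffer="qnaywwusapsaczsap" (len 17), cursors c4@1 c3@7 c1@10 c2@14, authorship ..4....33.11..22.
After op 7 (insert('u')): buffer="qunaywwuusapusaczusap" (len 21), cursors c4@2 c3@9 c1@13 c2@18, authorship .4.4....333.111..222.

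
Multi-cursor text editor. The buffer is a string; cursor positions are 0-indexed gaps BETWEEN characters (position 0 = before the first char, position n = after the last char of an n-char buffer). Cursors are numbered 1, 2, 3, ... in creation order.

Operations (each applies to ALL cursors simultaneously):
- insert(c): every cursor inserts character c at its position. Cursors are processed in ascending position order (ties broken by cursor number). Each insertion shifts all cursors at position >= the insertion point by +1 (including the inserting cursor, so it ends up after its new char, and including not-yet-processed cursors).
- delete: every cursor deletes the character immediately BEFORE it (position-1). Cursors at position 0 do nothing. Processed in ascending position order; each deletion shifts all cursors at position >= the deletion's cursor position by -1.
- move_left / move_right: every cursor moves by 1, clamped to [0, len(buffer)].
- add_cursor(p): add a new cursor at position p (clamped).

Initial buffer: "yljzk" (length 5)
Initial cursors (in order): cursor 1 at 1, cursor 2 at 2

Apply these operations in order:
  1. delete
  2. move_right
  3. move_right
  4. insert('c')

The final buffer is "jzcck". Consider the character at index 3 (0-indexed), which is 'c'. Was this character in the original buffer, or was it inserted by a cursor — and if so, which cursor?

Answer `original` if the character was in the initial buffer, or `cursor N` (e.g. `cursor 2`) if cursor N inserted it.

After op 1 (delete): buffer="jzk" (len 3), cursors c1@0 c2@0, authorship ...
After op 2 (move_right): buffer="jzk" (len 3), cursors c1@1 c2@1, authorship ...
After op 3 (move_right): buffer="jzk" (len 3), cursors c1@2 c2@2, authorship ...
After op 4 (insert('c')): buffer="jzcck" (len 5), cursors c1@4 c2@4, authorship ..12.
Authorship (.=original, N=cursor N): . . 1 2 .
Index 3: author = 2

Answer: cursor 2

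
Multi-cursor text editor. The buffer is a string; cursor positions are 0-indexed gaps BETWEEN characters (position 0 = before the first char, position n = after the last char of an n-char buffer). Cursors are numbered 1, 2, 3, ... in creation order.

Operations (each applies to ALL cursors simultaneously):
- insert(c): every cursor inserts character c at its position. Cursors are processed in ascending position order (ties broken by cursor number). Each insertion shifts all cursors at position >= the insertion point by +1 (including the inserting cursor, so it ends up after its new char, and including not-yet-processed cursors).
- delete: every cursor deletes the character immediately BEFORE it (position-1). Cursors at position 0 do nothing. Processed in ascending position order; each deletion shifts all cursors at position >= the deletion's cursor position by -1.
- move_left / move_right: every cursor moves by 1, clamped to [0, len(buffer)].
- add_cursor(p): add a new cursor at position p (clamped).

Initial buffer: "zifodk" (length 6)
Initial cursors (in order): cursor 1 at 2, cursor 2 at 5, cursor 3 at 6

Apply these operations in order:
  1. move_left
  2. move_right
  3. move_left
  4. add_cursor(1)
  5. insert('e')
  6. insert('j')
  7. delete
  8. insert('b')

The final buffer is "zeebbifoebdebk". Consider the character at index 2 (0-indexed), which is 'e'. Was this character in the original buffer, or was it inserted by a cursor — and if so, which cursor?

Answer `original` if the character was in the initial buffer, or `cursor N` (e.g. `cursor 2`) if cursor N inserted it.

After op 1 (move_left): buffer="zifodk" (len 6), cursors c1@1 c2@4 c3@5, authorship ......
After op 2 (move_right): buffer="zifodk" (len 6), cursors c1@2 c2@5 c3@6, authorship ......
After op 3 (move_left): buffer="zifodk" (len 6), cursors c1@1 c2@4 c3@5, authorship ......
After op 4 (add_cursor(1)): buffer="zifodk" (len 6), cursors c1@1 c4@1 c2@4 c3@5, authorship ......
After op 5 (insert('e')): buffer="zeeifoedek" (len 10), cursors c1@3 c4@3 c2@7 c3@9, authorship .14...2.3.
After op 6 (insert('j')): buffer="zeejjifoejdejk" (len 14), cursors c1@5 c4@5 c2@10 c3@13, authorship .1414...22.33.
After op 7 (delete): buffer="zeeifoedek" (len 10), cursors c1@3 c4@3 c2@7 c3@9, authorship .14...2.3.
After op 8 (insert('b')): buffer="zeebbifoebdebk" (len 14), cursors c1@5 c4@5 c2@10 c3@13, authorship .1414...22.33.
Authorship (.=original, N=cursor N): . 1 4 1 4 . . . 2 2 . 3 3 .
Index 2: author = 4

Answer: cursor 4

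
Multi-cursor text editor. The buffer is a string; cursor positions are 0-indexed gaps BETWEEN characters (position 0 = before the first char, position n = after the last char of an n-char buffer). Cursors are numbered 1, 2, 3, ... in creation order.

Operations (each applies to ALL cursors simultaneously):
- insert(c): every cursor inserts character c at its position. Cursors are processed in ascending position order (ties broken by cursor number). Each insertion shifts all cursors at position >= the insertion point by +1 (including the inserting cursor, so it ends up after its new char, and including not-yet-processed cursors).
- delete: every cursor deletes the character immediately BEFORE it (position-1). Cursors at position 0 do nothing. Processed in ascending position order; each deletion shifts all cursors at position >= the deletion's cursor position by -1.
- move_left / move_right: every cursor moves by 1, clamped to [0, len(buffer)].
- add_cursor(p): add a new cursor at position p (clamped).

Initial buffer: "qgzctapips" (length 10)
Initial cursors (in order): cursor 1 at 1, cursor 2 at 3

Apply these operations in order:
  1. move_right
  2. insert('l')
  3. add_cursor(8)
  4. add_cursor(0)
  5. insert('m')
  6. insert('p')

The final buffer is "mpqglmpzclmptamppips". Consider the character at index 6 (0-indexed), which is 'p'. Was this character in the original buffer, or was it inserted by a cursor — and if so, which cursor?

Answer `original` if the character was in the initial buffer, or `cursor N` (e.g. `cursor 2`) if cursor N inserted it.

After op 1 (move_right): buffer="qgzctapips" (len 10), cursors c1@2 c2@4, authorship ..........
After op 2 (insert('l')): buffer="qglzcltapips" (len 12), cursors c1@3 c2@6, authorship ..1..2......
After op 3 (add_cursor(8)): buffer="qglzcltapips" (len 12), cursors c1@3 c2@6 c3@8, authorship ..1..2......
After op 4 (add_cursor(0)): buffer="qglzcltapips" (len 12), cursors c4@0 c1@3 c2@6 c3@8, authorship ..1..2......
After op 5 (insert('m')): buffer="mqglmzclmtampips" (len 16), cursors c4@1 c1@5 c2@9 c3@12, authorship 4..11..22..3....
After op 6 (insert('p')): buffer="mpqglmpzclmptamppips" (len 20), cursors c4@2 c1@7 c2@12 c3@16, authorship 44..111..222..33....
Authorship (.=original, N=cursor N): 4 4 . . 1 1 1 . . 2 2 2 . . 3 3 . . . .
Index 6: author = 1

Answer: cursor 1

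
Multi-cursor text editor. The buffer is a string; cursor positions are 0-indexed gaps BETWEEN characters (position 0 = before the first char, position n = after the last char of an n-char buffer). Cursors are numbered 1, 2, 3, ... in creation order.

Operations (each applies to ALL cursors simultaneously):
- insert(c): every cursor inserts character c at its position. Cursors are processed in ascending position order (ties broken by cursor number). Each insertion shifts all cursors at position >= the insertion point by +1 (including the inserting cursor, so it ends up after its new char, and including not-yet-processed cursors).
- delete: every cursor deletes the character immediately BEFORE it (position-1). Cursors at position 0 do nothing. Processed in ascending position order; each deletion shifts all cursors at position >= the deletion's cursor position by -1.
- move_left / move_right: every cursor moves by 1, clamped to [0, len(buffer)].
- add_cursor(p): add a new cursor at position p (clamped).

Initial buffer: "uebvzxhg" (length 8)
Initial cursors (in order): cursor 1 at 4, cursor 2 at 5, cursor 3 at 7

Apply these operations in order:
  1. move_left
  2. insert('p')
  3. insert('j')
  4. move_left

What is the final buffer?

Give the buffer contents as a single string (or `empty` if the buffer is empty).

Answer: uebpjvpjzxpjhg

Derivation:
After op 1 (move_left): buffer="uebvzxhg" (len 8), cursors c1@3 c2@4 c3@6, authorship ........
After op 2 (insert('p')): buffer="uebpvpzxphg" (len 11), cursors c1@4 c2@6 c3@9, authorship ...1.2..3..
After op 3 (insert('j')): buffer="uebpjvpjzxpjhg" (len 14), cursors c1@5 c2@8 c3@12, authorship ...11.22..33..
After op 4 (move_left): buffer="uebpjvpjzxpjhg" (len 14), cursors c1@4 c2@7 c3@11, authorship ...11.22..33..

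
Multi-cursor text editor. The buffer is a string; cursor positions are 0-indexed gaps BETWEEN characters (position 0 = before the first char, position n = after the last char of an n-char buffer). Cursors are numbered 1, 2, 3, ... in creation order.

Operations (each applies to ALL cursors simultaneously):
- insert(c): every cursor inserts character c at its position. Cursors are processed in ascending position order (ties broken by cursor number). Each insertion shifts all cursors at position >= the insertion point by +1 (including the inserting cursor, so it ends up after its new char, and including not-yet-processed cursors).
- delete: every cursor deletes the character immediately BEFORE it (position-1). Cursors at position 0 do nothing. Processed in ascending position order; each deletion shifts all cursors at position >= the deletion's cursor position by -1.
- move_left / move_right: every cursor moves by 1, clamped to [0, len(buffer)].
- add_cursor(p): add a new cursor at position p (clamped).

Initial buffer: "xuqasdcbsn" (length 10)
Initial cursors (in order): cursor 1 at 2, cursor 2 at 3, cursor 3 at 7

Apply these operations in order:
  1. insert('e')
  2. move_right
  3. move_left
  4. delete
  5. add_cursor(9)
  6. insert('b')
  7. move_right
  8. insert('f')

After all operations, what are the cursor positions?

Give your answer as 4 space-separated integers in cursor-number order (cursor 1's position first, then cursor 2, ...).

After op 1 (insert('e')): buffer="xueqeasdcebsn" (len 13), cursors c1@3 c2@5 c3@10, authorship ..1.2....3...
After op 2 (move_right): buffer="xueqeasdcebsn" (len 13), cursors c1@4 c2@6 c3@11, authorship ..1.2....3...
After op 3 (move_left): buffer="xueqeasdcebsn" (len 13), cursors c1@3 c2@5 c3@10, authorship ..1.2....3...
After op 4 (delete): buffer="xuqasdcbsn" (len 10), cursors c1@2 c2@3 c3@7, authorship ..........
After op 5 (add_cursor(9)): buffer="xuqasdcbsn" (len 10), cursors c1@2 c2@3 c3@7 c4@9, authorship ..........
After op 6 (insert('b')): buffer="xubqbasdcbbsbn" (len 14), cursors c1@3 c2@5 c3@10 c4@13, authorship ..1.2....3..4.
After op 7 (move_right): buffer="xubqbasdcbbsbn" (len 14), cursors c1@4 c2@6 c3@11 c4@14, authorship ..1.2....3..4.
After op 8 (insert('f')): buffer="xubqfbafsdcbbfsbnf" (len 18), cursors c1@5 c2@8 c3@14 c4@18, authorship ..1.12.2...3.3.4.4

Answer: 5 8 14 18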